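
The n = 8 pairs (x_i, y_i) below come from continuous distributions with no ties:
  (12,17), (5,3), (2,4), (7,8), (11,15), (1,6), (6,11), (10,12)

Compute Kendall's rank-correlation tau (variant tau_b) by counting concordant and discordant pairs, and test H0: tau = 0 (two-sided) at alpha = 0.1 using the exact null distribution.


Step 1: Enumerate the 28 unordered pairs (i,j) with i<j and classify each by sign(x_j-x_i) * sign(y_j-y_i).
  (1,2):dx=-7,dy=-14->C; (1,3):dx=-10,dy=-13->C; (1,4):dx=-5,dy=-9->C; (1,5):dx=-1,dy=-2->C
  (1,6):dx=-11,dy=-11->C; (1,7):dx=-6,dy=-6->C; (1,8):dx=-2,dy=-5->C; (2,3):dx=-3,dy=+1->D
  (2,4):dx=+2,dy=+5->C; (2,5):dx=+6,dy=+12->C; (2,6):dx=-4,dy=+3->D; (2,7):dx=+1,dy=+8->C
  (2,8):dx=+5,dy=+9->C; (3,4):dx=+5,dy=+4->C; (3,5):dx=+9,dy=+11->C; (3,6):dx=-1,dy=+2->D
  (3,7):dx=+4,dy=+7->C; (3,8):dx=+8,dy=+8->C; (4,5):dx=+4,dy=+7->C; (4,6):dx=-6,dy=-2->C
  (4,7):dx=-1,dy=+3->D; (4,8):dx=+3,dy=+4->C; (5,6):dx=-10,dy=-9->C; (5,7):dx=-5,dy=-4->C
  (5,8):dx=-1,dy=-3->C; (6,7):dx=+5,dy=+5->C; (6,8):dx=+9,dy=+6->C; (7,8):dx=+4,dy=+1->C
Step 2: C = 24, D = 4, total pairs = 28.
Step 3: tau = (C - D)/(n(n-1)/2) = (24 - 4)/28 = 0.714286.
Step 4: Exact two-sided p-value (enumerate n! = 40320 permutations of y under H0): p = 0.014137.
Step 5: alpha = 0.1. reject H0.

tau_b = 0.7143 (C=24, D=4), p = 0.014137, reject H0.


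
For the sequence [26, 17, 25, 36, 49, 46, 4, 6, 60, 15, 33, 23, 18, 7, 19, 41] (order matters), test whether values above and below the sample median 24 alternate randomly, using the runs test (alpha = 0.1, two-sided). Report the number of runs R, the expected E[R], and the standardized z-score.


Step 1: Compute median = 24; label A = above, B = below.
Labels in order: ABAAAABBABABBBBA  (n_A = 8, n_B = 8)
Step 2: Count runs R = 9.
Step 3: Under H0 (random ordering), E[R] = 2*n_A*n_B/(n_A+n_B) + 1 = 2*8*8/16 + 1 = 9.0000.
        Var[R] = 2*n_A*n_B*(2*n_A*n_B - n_A - n_B) / ((n_A+n_B)^2 * (n_A+n_B-1)) = 14336/3840 = 3.7333.
        SD[R] = 1.9322.
Step 4: R = E[R], so z = 0 with no continuity correction.
Step 5: Two-sided p-value via normal approximation = 2*(1 - Phi(|z|)) = 1.000000.
Step 6: alpha = 0.1. fail to reject H0.

R = 9, z = 0.0000, p = 1.000000, fail to reject H0.


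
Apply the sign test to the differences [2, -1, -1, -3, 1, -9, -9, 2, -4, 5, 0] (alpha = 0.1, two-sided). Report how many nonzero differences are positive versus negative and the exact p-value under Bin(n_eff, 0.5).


Step 1: Discard zero differences. Original n = 11; n_eff = number of nonzero differences = 10.
Nonzero differences (with sign): +2, -1, -1, -3, +1, -9, -9, +2, -4, +5
Step 2: Count signs: positive = 4, negative = 6.
Step 3: Under H0: P(positive) = 0.5, so the number of positives S ~ Bin(10, 0.5).
Step 4: Two-sided exact p-value = sum of Bin(10,0.5) probabilities at or below the observed probability = 0.753906.
Step 5: alpha = 0.1. fail to reject H0.

n_eff = 10, pos = 4, neg = 6, p = 0.753906, fail to reject H0.


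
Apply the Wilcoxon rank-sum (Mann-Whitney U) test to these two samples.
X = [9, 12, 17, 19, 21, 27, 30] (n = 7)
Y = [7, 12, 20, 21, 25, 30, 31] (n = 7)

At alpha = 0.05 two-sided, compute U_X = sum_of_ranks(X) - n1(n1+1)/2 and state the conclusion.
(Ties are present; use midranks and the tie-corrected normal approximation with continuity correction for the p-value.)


Step 1: Combine and sort all 14 observations; assign midranks.
sorted (value, group): (7,Y), (9,X), (12,X), (12,Y), (17,X), (19,X), (20,Y), (21,X), (21,Y), (25,Y), (27,X), (30,X), (30,Y), (31,Y)
ranks: 7->1, 9->2, 12->3.5, 12->3.5, 17->5, 19->6, 20->7, 21->8.5, 21->8.5, 25->10, 27->11, 30->12.5, 30->12.5, 31->14
Step 2: Rank sum for X: R1 = 2 + 3.5 + 5 + 6 + 8.5 + 11 + 12.5 = 48.5.
Step 3: U_X = R1 - n1(n1+1)/2 = 48.5 - 7*8/2 = 48.5 - 28 = 20.5.
       U_Y = n1*n2 - U_X = 49 - 20.5 = 28.5.
Step 4: Ties are present, so use the tie-corrected normal approximation (with continuity correction) for the p-value.
Step 5: p-value = 0.653652; compare to alpha = 0.05. fail to reject H0.

U_X = 20.5, p = 0.653652, fail to reject H0 at alpha = 0.05.


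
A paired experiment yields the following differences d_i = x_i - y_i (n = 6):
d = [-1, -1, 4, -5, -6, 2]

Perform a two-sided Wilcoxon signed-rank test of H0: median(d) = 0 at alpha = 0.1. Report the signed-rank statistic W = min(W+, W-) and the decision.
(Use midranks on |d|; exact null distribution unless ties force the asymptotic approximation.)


Step 1: Drop any zero differences (none here) and take |d_i|.
|d| = [1, 1, 4, 5, 6, 2]
Step 2: Midrank |d_i| (ties get averaged ranks).
ranks: |1|->1.5, |1|->1.5, |4|->4, |5|->5, |6|->6, |2|->3
Step 3: Attach original signs; sum ranks with positive sign and with negative sign.
W+ = 4 + 3 = 7
W- = 1.5 + 1.5 + 5 + 6 = 14
(Check: W+ + W- = 21 should equal n(n+1)/2 = 21.)
Step 4: Test statistic W = min(W+, W-) = 7.
Step 5: Ties in |d|, so use the tie-corrected normal approximation.
        E[W] = n(n+1)/4 = 6*7/4 = 10.5.
        Tie groups: |d|=1 (t=2); sum(t^3 - t) = 6.
        Var[W] = n(n+1)(2n+1)/24 - sum(t^3-t)/48 = 546/24 - 6/48 = 22.625.
        z = (W - E[W]) / sqrt(Var[W]) = (7 - 10.5) / 4.7566 = -0.7358.
        Two-sided p = 2*Phi(z) = 0.461838.
Step 6: alpha = 0.1. fail to reject H0.

W+ = 7, W- = 14, W = min = 7, p = 0.461838, fail to reject H0.


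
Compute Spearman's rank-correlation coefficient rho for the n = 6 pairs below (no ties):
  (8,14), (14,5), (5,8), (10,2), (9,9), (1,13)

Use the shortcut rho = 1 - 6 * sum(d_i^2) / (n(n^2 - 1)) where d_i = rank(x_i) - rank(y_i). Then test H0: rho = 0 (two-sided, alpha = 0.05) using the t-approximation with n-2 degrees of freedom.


Step 1: Rank x and y separately (midranks; no ties here).
rank(x): 8->3, 14->6, 5->2, 10->5, 9->4, 1->1
rank(y): 14->6, 5->2, 8->3, 2->1, 9->4, 13->5
Step 2: d_i = R_x(i) - R_y(i); compute d_i^2.
  (3-6)^2=9, (6-2)^2=16, (2-3)^2=1, (5-1)^2=16, (4-4)^2=0, (1-5)^2=16
sum(d^2) = 58.
Step 3: rho = 1 - 6*58 / (6*(6^2 - 1)) = 1 - 348/210 = -0.657143.
Step 4: Under H0, t = rho * sqrt((n-2)/(1-rho^2)) = -1.7436 ~ t(4).
Step 5: Two-sided p-value from the t-distribution with 4 df = 0.156175.
Step 6: alpha = 0.05. fail to reject H0.

rho = -0.6571, p = 0.156175, fail to reject H0 at alpha = 0.05.


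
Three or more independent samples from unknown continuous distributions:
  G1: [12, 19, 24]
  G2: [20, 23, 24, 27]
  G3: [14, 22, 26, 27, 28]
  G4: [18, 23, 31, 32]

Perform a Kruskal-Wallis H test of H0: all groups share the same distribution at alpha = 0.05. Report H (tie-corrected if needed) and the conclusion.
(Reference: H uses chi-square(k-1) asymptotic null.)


Step 1: Combine all N = 16 observations and assign midranks.
sorted (value, group, rank): (12,G1,1), (14,G3,2), (18,G4,3), (19,G1,4), (20,G2,5), (22,G3,6), (23,G2,7.5), (23,G4,7.5), (24,G1,9.5), (24,G2,9.5), (26,G3,11), (27,G2,12.5), (27,G3,12.5), (28,G3,14), (31,G4,15), (32,G4,16)
Step 2: Sum ranks within each group.
R_1 = 14.5 (n_1 = 3)
R_2 = 34.5 (n_2 = 4)
R_3 = 45.5 (n_3 = 5)
R_4 = 41.5 (n_4 = 4)
Step 3: H = 12/(N(N+1)) * sum(R_i^2/n_i) - 3(N+1)
     = 12/(16*17) * (14.5^2/3 + 34.5^2/4 + 45.5^2/5 + 41.5^2/4) - 3*17
     = 0.044118 * 1212.26 - 51
     = 2.481985.
Step 4: Ties present; correction factor C = 1 - 18/(16^3 - 16) = 0.995588. Corrected H = 2.481985 / 0.995588 = 2.492984.
Step 5: Under H0, H ~ chi^2(3); p-value = 0.476560.
Step 6: alpha = 0.05. fail to reject H0.

H = 2.4930, df = 3, p = 0.476560, fail to reject H0.


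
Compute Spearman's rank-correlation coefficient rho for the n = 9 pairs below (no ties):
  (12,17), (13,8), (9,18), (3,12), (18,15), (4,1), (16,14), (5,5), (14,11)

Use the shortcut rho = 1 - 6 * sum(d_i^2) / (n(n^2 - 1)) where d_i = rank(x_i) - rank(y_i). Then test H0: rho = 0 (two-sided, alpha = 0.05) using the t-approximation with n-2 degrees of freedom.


Step 1: Rank x and y separately (midranks; no ties here).
rank(x): 12->5, 13->6, 9->4, 3->1, 18->9, 4->2, 16->8, 5->3, 14->7
rank(y): 17->8, 8->3, 18->9, 12->5, 15->7, 1->1, 14->6, 5->2, 11->4
Step 2: d_i = R_x(i) - R_y(i); compute d_i^2.
  (5-8)^2=9, (6-3)^2=9, (4-9)^2=25, (1-5)^2=16, (9-7)^2=4, (2-1)^2=1, (8-6)^2=4, (3-2)^2=1, (7-4)^2=9
sum(d^2) = 78.
Step 3: rho = 1 - 6*78 / (9*(9^2 - 1)) = 1 - 468/720 = 0.350000.
Step 4: Under H0, t = rho * sqrt((n-2)/(1-rho^2)) = 0.9885 ~ t(7).
Step 5: Two-sided p-value from the t-distribution with 7 df = 0.355820.
Step 6: alpha = 0.05. fail to reject H0.

rho = 0.3500, p = 0.355820, fail to reject H0 at alpha = 0.05.


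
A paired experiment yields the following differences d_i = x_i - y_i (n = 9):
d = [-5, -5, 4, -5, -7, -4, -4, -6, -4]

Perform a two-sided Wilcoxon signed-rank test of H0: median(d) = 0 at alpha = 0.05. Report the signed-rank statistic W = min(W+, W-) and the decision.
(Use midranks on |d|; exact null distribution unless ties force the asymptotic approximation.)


Step 1: Drop any zero differences (none here) and take |d_i|.
|d| = [5, 5, 4, 5, 7, 4, 4, 6, 4]
Step 2: Midrank |d_i| (ties get averaged ranks).
ranks: |5|->6, |5|->6, |4|->2.5, |5|->6, |7|->9, |4|->2.5, |4|->2.5, |6|->8, |4|->2.5
Step 3: Attach original signs; sum ranks with positive sign and with negative sign.
W+ = 2.5 = 2.5
W- = 6 + 6 + 6 + 9 + 2.5 + 2.5 + 8 + 2.5 = 42.5
(Check: W+ + W- = 45 should equal n(n+1)/2 = 45.)
Step 4: Test statistic W = min(W+, W-) = 2.5.
Step 5: Ties in |d|, so use the tie-corrected normal approximation.
        E[W] = n(n+1)/4 = 9*10/4 = 22.5.
        Tie groups: |d|=4 (t=4), |d|=5 (t=3); sum(t^3 - t) = 84.
        Var[W] = n(n+1)(2n+1)/24 - sum(t^3-t)/48 = 1710/24 - 84/48 = 69.5.
        z = (W - E[W]) / sqrt(Var[W]) = (2.5 - 22.5) / 8.3367 = -2.3990.
        Two-sided p = 2*Phi(z) = 0.016438.
Step 6: alpha = 0.05. reject H0.

W+ = 2.5, W- = 42.5, W = min = 2.5, p = 0.016438, reject H0.


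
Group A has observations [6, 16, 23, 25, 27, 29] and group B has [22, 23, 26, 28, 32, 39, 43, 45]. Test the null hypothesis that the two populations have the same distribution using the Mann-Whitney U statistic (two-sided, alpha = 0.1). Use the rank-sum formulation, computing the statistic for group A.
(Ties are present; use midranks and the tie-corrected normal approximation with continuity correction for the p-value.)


Step 1: Combine and sort all 14 observations; assign midranks.
sorted (value, group): (6,X), (16,X), (22,Y), (23,X), (23,Y), (25,X), (26,Y), (27,X), (28,Y), (29,X), (32,Y), (39,Y), (43,Y), (45,Y)
ranks: 6->1, 16->2, 22->3, 23->4.5, 23->4.5, 25->6, 26->7, 27->8, 28->9, 29->10, 32->11, 39->12, 43->13, 45->14
Step 2: Rank sum for X: R1 = 1 + 2 + 4.5 + 6 + 8 + 10 = 31.5.
Step 3: U_X = R1 - n1(n1+1)/2 = 31.5 - 6*7/2 = 31.5 - 21 = 10.5.
       U_Y = n1*n2 - U_X = 48 - 10.5 = 37.5.
Step 4: Ties are present, so use the tie-corrected normal approximation (with continuity correction) for the p-value.
Step 5: p-value = 0.092930; compare to alpha = 0.1. reject H0.

U_X = 10.5, p = 0.092930, reject H0 at alpha = 0.1.


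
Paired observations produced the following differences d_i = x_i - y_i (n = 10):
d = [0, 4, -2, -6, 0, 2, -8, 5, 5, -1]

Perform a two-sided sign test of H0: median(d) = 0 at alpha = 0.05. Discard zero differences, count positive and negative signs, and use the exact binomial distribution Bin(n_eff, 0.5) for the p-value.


Step 1: Discard zero differences. Original n = 10; n_eff = number of nonzero differences = 8.
Nonzero differences (with sign): +4, -2, -6, +2, -8, +5, +5, -1
Step 2: Count signs: positive = 4, negative = 4.
Step 3: Under H0: P(positive) = 0.5, so the number of positives S ~ Bin(8, 0.5).
Step 4: Two-sided exact p-value = sum of Bin(8,0.5) probabilities at or below the observed probability = 1.000000.
Step 5: alpha = 0.05. fail to reject H0.

n_eff = 8, pos = 4, neg = 4, p = 1.000000, fail to reject H0.


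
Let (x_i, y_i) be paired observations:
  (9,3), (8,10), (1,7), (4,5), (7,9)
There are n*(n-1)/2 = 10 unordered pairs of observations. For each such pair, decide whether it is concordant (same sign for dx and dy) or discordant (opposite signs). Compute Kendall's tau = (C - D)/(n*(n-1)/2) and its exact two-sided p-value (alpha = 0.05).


Step 1: Enumerate the 10 unordered pairs (i,j) with i<j and classify each by sign(x_j-x_i) * sign(y_j-y_i).
  (1,2):dx=-1,dy=+7->D; (1,3):dx=-8,dy=+4->D; (1,4):dx=-5,dy=+2->D; (1,5):dx=-2,dy=+6->D
  (2,3):dx=-7,dy=-3->C; (2,4):dx=-4,dy=-5->C; (2,5):dx=-1,dy=-1->C; (3,4):dx=+3,dy=-2->D
  (3,5):dx=+6,dy=+2->C; (4,5):dx=+3,dy=+4->C
Step 2: C = 5, D = 5, total pairs = 10.
Step 3: tau = (C - D)/(n(n-1)/2) = (5 - 5)/10 = 0.000000.
Step 4: Exact two-sided p-value (enumerate n! = 120 permutations of y under H0): p = 1.000000.
Step 5: alpha = 0.05. fail to reject H0.

tau_b = 0.0000 (C=5, D=5), p = 1.000000, fail to reject H0.


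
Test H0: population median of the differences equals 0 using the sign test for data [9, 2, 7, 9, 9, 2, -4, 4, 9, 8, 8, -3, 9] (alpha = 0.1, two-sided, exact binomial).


Step 1: Discard zero differences. Original n = 13; n_eff = number of nonzero differences = 13.
Nonzero differences (with sign): +9, +2, +7, +9, +9, +2, -4, +4, +9, +8, +8, -3, +9
Step 2: Count signs: positive = 11, negative = 2.
Step 3: Under H0: P(positive) = 0.5, so the number of positives S ~ Bin(13, 0.5).
Step 4: Two-sided exact p-value = sum of Bin(13,0.5) probabilities at or below the observed probability = 0.022461.
Step 5: alpha = 0.1. reject H0.

n_eff = 13, pos = 11, neg = 2, p = 0.022461, reject H0.


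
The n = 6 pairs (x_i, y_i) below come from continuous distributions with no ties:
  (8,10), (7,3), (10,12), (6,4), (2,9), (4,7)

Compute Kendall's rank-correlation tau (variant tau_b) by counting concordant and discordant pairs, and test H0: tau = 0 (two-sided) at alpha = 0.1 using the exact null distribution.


Step 1: Enumerate the 15 unordered pairs (i,j) with i<j and classify each by sign(x_j-x_i) * sign(y_j-y_i).
  (1,2):dx=-1,dy=-7->C; (1,3):dx=+2,dy=+2->C; (1,4):dx=-2,dy=-6->C; (1,5):dx=-6,dy=-1->C
  (1,6):dx=-4,dy=-3->C; (2,3):dx=+3,dy=+9->C; (2,4):dx=-1,dy=+1->D; (2,5):dx=-5,dy=+6->D
  (2,6):dx=-3,dy=+4->D; (3,4):dx=-4,dy=-8->C; (3,5):dx=-8,dy=-3->C; (3,6):dx=-6,dy=-5->C
  (4,5):dx=-4,dy=+5->D; (4,6):dx=-2,dy=+3->D; (5,6):dx=+2,dy=-2->D
Step 2: C = 9, D = 6, total pairs = 15.
Step 3: tau = (C - D)/(n(n-1)/2) = (9 - 6)/15 = 0.200000.
Step 4: Exact two-sided p-value (enumerate n! = 720 permutations of y under H0): p = 0.719444.
Step 5: alpha = 0.1. fail to reject H0.

tau_b = 0.2000 (C=9, D=6), p = 0.719444, fail to reject H0.


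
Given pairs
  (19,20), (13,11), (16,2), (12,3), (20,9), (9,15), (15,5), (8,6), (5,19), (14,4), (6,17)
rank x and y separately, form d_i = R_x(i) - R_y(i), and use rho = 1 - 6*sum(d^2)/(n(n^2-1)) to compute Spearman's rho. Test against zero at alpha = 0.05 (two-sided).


Step 1: Rank x and y separately (midranks; no ties here).
rank(x): 19->10, 13->6, 16->9, 12->5, 20->11, 9->4, 15->8, 8->3, 5->1, 14->7, 6->2
rank(y): 20->11, 11->7, 2->1, 3->2, 9->6, 15->8, 5->4, 6->5, 19->10, 4->3, 17->9
Step 2: d_i = R_x(i) - R_y(i); compute d_i^2.
  (10-11)^2=1, (6-7)^2=1, (9-1)^2=64, (5-2)^2=9, (11-6)^2=25, (4-8)^2=16, (8-4)^2=16, (3-5)^2=4, (1-10)^2=81, (7-3)^2=16, (2-9)^2=49
sum(d^2) = 282.
Step 3: rho = 1 - 6*282 / (11*(11^2 - 1)) = 1 - 1692/1320 = -0.281818.
Step 4: Under H0, t = rho * sqrt((n-2)/(1-rho^2)) = -0.8812 ~ t(9).
Step 5: Two-sided p-value from the t-distribution with 9 df = 0.401145.
Step 6: alpha = 0.05. fail to reject H0.

rho = -0.2818, p = 0.401145, fail to reject H0 at alpha = 0.05.


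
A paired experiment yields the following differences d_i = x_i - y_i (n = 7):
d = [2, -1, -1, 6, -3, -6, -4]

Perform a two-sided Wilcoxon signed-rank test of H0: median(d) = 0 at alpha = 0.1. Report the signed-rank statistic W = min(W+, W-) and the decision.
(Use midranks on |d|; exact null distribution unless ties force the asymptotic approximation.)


Step 1: Drop any zero differences (none here) and take |d_i|.
|d| = [2, 1, 1, 6, 3, 6, 4]
Step 2: Midrank |d_i| (ties get averaged ranks).
ranks: |2|->3, |1|->1.5, |1|->1.5, |6|->6.5, |3|->4, |6|->6.5, |4|->5
Step 3: Attach original signs; sum ranks with positive sign and with negative sign.
W+ = 3 + 6.5 = 9.5
W- = 1.5 + 1.5 + 4 + 6.5 + 5 = 18.5
(Check: W+ + W- = 28 should equal n(n+1)/2 = 28.)
Step 4: Test statistic W = min(W+, W-) = 9.5.
Step 5: Ties in |d|, so use the tie-corrected normal approximation.
        E[W] = n(n+1)/4 = 7*8/4 = 14.
        Tie groups: |d|=1 (t=2), |d|=6 (t=2); sum(t^3 - t) = 12.
        Var[W] = n(n+1)(2n+1)/24 - sum(t^3-t)/48 = 840/24 - 12/48 = 34.75.
        z = (W - E[W]) / sqrt(Var[W]) = (9.5 - 14) / 5.8949 = -0.7634.
        Two-sided p = 2*Phi(z) = 0.445243.
Step 6: alpha = 0.1. fail to reject H0.

W+ = 9.5, W- = 18.5, W = min = 9.5, p = 0.445243, fail to reject H0.


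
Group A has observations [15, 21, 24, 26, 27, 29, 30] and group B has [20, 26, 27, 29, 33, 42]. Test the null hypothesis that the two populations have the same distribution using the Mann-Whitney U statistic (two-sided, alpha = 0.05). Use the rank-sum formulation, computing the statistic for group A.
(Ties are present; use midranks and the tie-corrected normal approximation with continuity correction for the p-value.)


Step 1: Combine and sort all 13 observations; assign midranks.
sorted (value, group): (15,X), (20,Y), (21,X), (24,X), (26,X), (26,Y), (27,X), (27,Y), (29,X), (29,Y), (30,X), (33,Y), (42,Y)
ranks: 15->1, 20->2, 21->3, 24->4, 26->5.5, 26->5.5, 27->7.5, 27->7.5, 29->9.5, 29->9.5, 30->11, 33->12, 42->13
Step 2: Rank sum for X: R1 = 1 + 3 + 4 + 5.5 + 7.5 + 9.5 + 11 = 41.5.
Step 3: U_X = R1 - n1(n1+1)/2 = 41.5 - 7*8/2 = 41.5 - 28 = 13.5.
       U_Y = n1*n2 - U_X = 42 - 13.5 = 28.5.
Step 4: Ties are present, so use the tie-corrected normal approximation (with continuity correction) for the p-value.
Step 5: p-value = 0.315308; compare to alpha = 0.05. fail to reject H0.

U_X = 13.5, p = 0.315308, fail to reject H0 at alpha = 0.05.


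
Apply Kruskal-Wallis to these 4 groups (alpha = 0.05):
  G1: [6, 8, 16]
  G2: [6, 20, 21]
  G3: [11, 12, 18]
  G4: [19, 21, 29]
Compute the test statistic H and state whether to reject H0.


Step 1: Combine all N = 12 observations and assign midranks.
sorted (value, group, rank): (6,G1,1.5), (6,G2,1.5), (8,G1,3), (11,G3,4), (12,G3,5), (16,G1,6), (18,G3,7), (19,G4,8), (20,G2,9), (21,G2,10.5), (21,G4,10.5), (29,G4,12)
Step 2: Sum ranks within each group.
R_1 = 10.5 (n_1 = 3)
R_2 = 21 (n_2 = 3)
R_3 = 16 (n_3 = 3)
R_4 = 30.5 (n_4 = 3)
Step 3: H = 12/(N(N+1)) * sum(R_i^2/n_i) - 3(N+1)
     = 12/(12*13) * (10.5^2/3 + 21^2/3 + 16^2/3 + 30.5^2/3) - 3*13
     = 0.076923 * 579.167 - 39
     = 5.551282.
Step 4: Ties present; correction factor C = 1 - 12/(12^3 - 12) = 0.993007. Corrected H = 5.551282 / 0.993007 = 5.590376.
Step 5: Under H0, H ~ chi^2(3); p-value = 0.133332.
Step 6: alpha = 0.05. fail to reject H0.

H = 5.5904, df = 3, p = 0.133332, fail to reject H0.


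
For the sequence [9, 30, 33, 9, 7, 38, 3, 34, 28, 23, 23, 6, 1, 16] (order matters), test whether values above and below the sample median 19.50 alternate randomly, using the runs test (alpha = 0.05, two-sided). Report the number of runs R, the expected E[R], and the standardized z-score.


Step 1: Compute median = 19.50; label A = above, B = below.
Labels in order: BAABBABAAAABBB  (n_A = 7, n_B = 7)
Step 2: Count runs R = 7.
Step 3: Under H0 (random ordering), E[R] = 2*n_A*n_B/(n_A+n_B) + 1 = 2*7*7/14 + 1 = 8.0000.
        Var[R] = 2*n_A*n_B*(2*n_A*n_B - n_A - n_B) / ((n_A+n_B)^2 * (n_A+n_B-1)) = 8232/2548 = 3.2308.
        SD[R] = 1.7974.
Step 4: Continuity-corrected z = (R + 0.5 - E[R]) / SD[R] = (7 + 0.5 - 8.0000) / 1.7974 = -0.2782.
Step 5: Two-sided p-value via normal approximation = 2*(1 - Phi(|z|)) = 0.780879.
Step 6: alpha = 0.05. fail to reject H0.

R = 7, z = -0.2782, p = 0.780879, fail to reject H0.


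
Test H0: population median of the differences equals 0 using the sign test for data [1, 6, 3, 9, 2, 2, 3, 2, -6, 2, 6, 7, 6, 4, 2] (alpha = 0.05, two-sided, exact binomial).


Step 1: Discard zero differences. Original n = 15; n_eff = number of nonzero differences = 15.
Nonzero differences (with sign): +1, +6, +3, +9, +2, +2, +3, +2, -6, +2, +6, +7, +6, +4, +2
Step 2: Count signs: positive = 14, negative = 1.
Step 3: Under H0: P(positive) = 0.5, so the number of positives S ~ Bin(15, 0.5).
Step 4: Two-sided exact p-value = sum of Bin(15,0.5) probabilities at or below the observed probability = 0.000977.
Step 5: alpha = 0.05. reject H0.

n_eff = 15, pos = 14, neg = 1, p = 0.000977, reject H0.


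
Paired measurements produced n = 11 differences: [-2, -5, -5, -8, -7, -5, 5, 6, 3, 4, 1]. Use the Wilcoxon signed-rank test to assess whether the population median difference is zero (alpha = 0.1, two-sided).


Step 1: Drop any zero differences (none here) and take |d_i|.
|d| = [2, 5, 5, 8, 7, 5, 5, 6, 3, 4, 1]
Step 2: Midrank |d_i| (ties get averaged ranks).
ranks: |2|->2, |5|->6.5, |5|->6.5, |8|->11, |7|->10, |5|->6.5, |5|->6.5, |6|->9, |3|->3, |4|->4, |1|->1
Step 3: Attach original signs; sum ranks with positive sign and with negative sign.
W+ = 6.5 + 9 + 3 + 4 + 1 = 23.5
W- = 2 + 6.5 + 6.5 + 11 + 10 + 6.5 = 42.5
(Check: W+ + W- = 66 should equal n(n+1)/2 = 66.)
Step 4: Test statistic W = min(W+, W-) = 23.5.
Step 5: Ties in |d|, so use the tie-corrected normal approximation.
        E[W] = n(n+1)/4 = 11*12/4 = 33.
        Tie groups: |d|=5 (t=4); sum(t^3 - t) = 60.
        Var[W] = n(n+1)(2n+1)/24 - sum(t^3-t)/48 = 3036/24 - 60/48 = 125.25.
        z = (W - E[W]) / sqrt(Var[W]) = (23.5 - 33) / 11.1915 = -0.8489.
        Two-sided p = 2*Phi(z) = 0.395961.
Step 6: alpha = 0.1. fail to reject H0.

W+ = 23.5, W- = 42.5, W = min = 23.5, p = 0.395961, fail to reject H0.


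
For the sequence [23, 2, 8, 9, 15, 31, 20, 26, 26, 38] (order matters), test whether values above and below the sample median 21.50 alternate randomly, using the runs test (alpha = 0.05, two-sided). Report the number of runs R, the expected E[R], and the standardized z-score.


Step 1: Compute median = 21.50; label A = above, B = below.
Labels in order: ABBBBABAAA  (n_A = 5, n_B = 5)
Step 2: Count runs R = 5.
Step 3: Under H0 (random ordering), E[R] = 2*n_A*n_B/(n_A+n_B) + 1 = 2*5*5/10 + 1 = 6.0000.
        Var[R] = 2*n_A*n_B*(2*n_A*n_B - n_A - n_B) / ((n_A+n_B)^2 * (n_A+n_B-1)) = 2000/900 = 2.2222.
        SD[R] = 1.4907.
Step 4: Continuity-corrected z = (R + 0.5 - E[R]) / SD[R] = (5 + 0.5 - 6.0000) / 1.4907 = -0.3354.
Step 5: Two-sided p-value via normal approximation = 2*(1 - Phi(|z|)) = 0.737316.
Step 6: alpha = 0.05. fail to reject H0.

R = 5, z = -0.3354, p = 0.737316, fail to reject H0.


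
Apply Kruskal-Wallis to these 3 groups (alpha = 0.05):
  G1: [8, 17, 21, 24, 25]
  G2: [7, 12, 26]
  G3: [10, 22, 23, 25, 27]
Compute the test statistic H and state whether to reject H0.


Step 1: Combine all N = 13 observations and assign midranks.
sorted (value, group, rank): (7,G2,1), (8,G1,2), (10,G3,3), (12,G2,4), (17,G1,5), (21,G1,6), (22,G3,7), (23,G3,8), (24,G1,9), (25,G1,10.5), (25,G3,10.5), (26,G2,12), (27,G3,13)
Step 2: Sum ranks within each group.
R_1 = 32.5 (n_1 = 5)
R_2 = 17 (n_2 = 3)
R_3 = 41.5 (n_3 = 5)
Step 3: H = 12/(N(N+1)) * sum(R_i^2/n_i) - 3(N+1)
     = 12/(13*14) * (32.5^2/5 + 17^2/3 + 41.5^2/5) - 3*14
     = 0.065934 * 652.033 - 42
     = 0.991209.
Step 4: Ties present; correction factor C = 1 - 6/(13^3 - 13) = 0.997253. Corrected H = 0.991209 / 0.997253 = 0.993939.
Step 5: Under H0, H ~ chi^2(2); p-value = 0.608371.
Step 6: alpha = 0.05. fail to reject H0.

H = 0.9939, df = 2, p = 0.608371, fail to reject H0.


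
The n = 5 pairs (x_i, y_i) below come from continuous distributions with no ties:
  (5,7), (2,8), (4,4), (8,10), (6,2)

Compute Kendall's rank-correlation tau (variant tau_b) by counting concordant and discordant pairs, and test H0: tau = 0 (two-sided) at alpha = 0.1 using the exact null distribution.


Step 1: Enumerate the 10 unordered pairs (i,j) with i<j and classify each by sign(x_j-x_i) * sign(y_j-y_i).
  (1,2):dx=-3,dy=+1->D; (1,3):dx=-1,dy=-3->C; (1,4):dx=+3,dy=+3->C; (1,5):dx=+1,dy=-5->D
  (2,3):dx=+2,dy=-4->D; (2,4):dx=+6,dy=+2->C; (2,5):dx=+4,dy=-6->D; (3,4):dx=+4,dy=+6->C
  (3,5):dx=+2,dy=-2->D; (4,5):dx=-2,dy=-8->C
Step 2: C = 5, D = 5, total pairs = 10.
Step 3: tau = (C - D)/(n(n-1)/2) = (5 - 5)/10 = 0.000000.
Step 4: Exact two-sided p-value (enumerate n! = 120 permutations of y under H0): p = 1.000000.
Step 5: alpha = 0.1. fail to reject H0.

tau_b = 0.0000 (C=5, D=5), p = 1.000000, fail to reject H0.


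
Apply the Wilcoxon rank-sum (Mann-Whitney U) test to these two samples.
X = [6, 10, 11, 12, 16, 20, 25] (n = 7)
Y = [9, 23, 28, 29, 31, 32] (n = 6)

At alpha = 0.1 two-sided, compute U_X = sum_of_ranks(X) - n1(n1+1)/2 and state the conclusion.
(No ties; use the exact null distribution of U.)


Step 1: Combine and sort all 13 observations; assign midranks.
sorted (value, group): (6,X), (9,Y), (10,X), (11,X), (12,X), (16,X), (20,X), (23,Y), (25,X), (28,Y), (29,Y), (31,Y), (32,Y)
ranks: 6->1, 9->2, 10->3, 11->4, 12->5, 16->6, 20->7, 23->8, 25->9, 28->10, 29->11, 31->12, 32->13
Step 2: Rank sum for X: R1 = 1 + 3 + 4 + 5 + 6 + 7 + 9 = 35.
Step 3: U_X = R1 - n1(n1+1)/2 = 35 - 7*8/2 = 35 - 28 = 7.
       U_Y = n1*n2 - U_X = 42 - 7 = 35.
Step 4: No ties, so the exact null distribution of U (based on enumerating the C(13,7) = 1716 equally likely rank assignments) gives the two-sided p-value.
Step 5: p-value = 0.051282; compare to alpha = 0.1. reject H0.

U_X = 7, p = 0.051282, reject H0 at alpha = 0.1.


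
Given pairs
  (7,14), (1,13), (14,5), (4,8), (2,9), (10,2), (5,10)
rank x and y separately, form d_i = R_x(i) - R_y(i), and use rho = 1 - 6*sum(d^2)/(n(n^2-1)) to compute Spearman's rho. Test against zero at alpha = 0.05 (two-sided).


Step 1: Rank x and y separately (midranks; no ties here).
rank(x): 7->5, 1->1, 14->7, 4->3, 2->2, 10->6, 5->4
rank(y): 14->7, 13->6, 5->2, 8->3, 9->4, 2->1, 10->5
Step 2: d_i = R_x(i) - R_y(i); compute d_i^2.
  (5-7)^2=4, (1-6)^2=25, (7-2)^2=25, (3-3)^2=0, (2-4)^2=4, (6-1)^2=25, (4-5)^2=1
sum(d^2) = 84.
Step 3: rho = 1 - 6*84 / (7*(7^2 - 1)) = 1 - 504/336 = -0.500000.
Step 4: Under H0, t = rho * sqrt((n-2)/(1-rho^2)) = -1.2910 ~ t(5).
Step 5: Two-sided p-value from the t-distribution with 5 df = 0.253170.
Step 6: alpha = 0.05. fail to reject H0.

rho = -0.5000, p = 0.253170, fail to reject H0 at alpha = 0.05.


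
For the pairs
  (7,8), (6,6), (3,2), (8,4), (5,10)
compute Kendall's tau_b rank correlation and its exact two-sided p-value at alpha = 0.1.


Step 1: Enumerate the 10 unordered pairs (i,j) with i<j and classify each by sign(x_j-x_i) * sign(y_j-y_i).
  (1,2):dx=-1,dy=-2->C; (1,3):dx=-4,dy=-6->C; (1,4):dx=+1,dy=-4->D; (1,5):dx=-2,dy=+2->D
  (2,3):dx=-3,dy=-4->C; (2,4):dx=+2,dy=-2->D; (2,5):dx=-1,dy=+4->D; (3,4):dx=+5,dy=+2->C
  (3,5):dx=+2,dy=+8->C; (4,5):dx=-3,dy=+6->D
Step 2: C = 5, D = 5, total pairs = 10.
Step 3: tau = (C - D)/(n(n-1)/2) = (5 - 5)/10 = 0.000000.
Step 4: Exact two-sided p-value (enumerate n! = 120 permutations of y under H0): p = 1.000000.
Step 5: alpha = 0.1. fail to reject H0.

tau_b = 0.0000 (C=5, D=5), p = 1.000000, fail to reject H0.


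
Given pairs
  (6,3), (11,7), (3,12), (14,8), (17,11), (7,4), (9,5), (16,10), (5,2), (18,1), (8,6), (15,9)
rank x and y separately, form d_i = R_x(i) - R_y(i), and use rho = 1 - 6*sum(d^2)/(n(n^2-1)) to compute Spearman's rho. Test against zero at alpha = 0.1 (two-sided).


Step 1: Rank x and y separately (midranks; no ties here).
rank(x): 6->3, 11->7, 3->1, 14->8, 17->11, 7->4, 9->6, 16->10, 5->2, 18->12, 8->5, 15->9
rank(y): 3->3, 7->7, 12->12, 8->8, 11->11, 4->4, 5->5, 10->10, 2->2, 1->1, 6->6, 9->9
Step 2: d_i = R_x(i) - R_y(i); compute d_i^2.
  (3-3)^2=0, (7-7)^2=0, (1-12)^2=121, (8-8)^2=0, (11-11)^2=0, (4-4)^2=0, (6-5)^2=1, (10-10)^2=0, (2-2)^2=0, (12-1)^2=121, (5-6)^2=1, (9-9)^2=0
sum(d^2) = 244.
Step 3: rho = 1 - 6*244 / (12*(12^2 - 1)) = 1 - 1464/1716 = 0.146853.
Step 4: Under H0, t = rho * sqrt((n-2)/(1-rho^2)) = 0.4695 ~ t(10).
Step 5: Two-sided p-value from the t-distribution with 10 df = 0.648796.
Step 6: alpha = 0.1. fail to reject H0.

rho = 0.1469, p = 0.648796, fail to reject H0 at alpha = 0.1.


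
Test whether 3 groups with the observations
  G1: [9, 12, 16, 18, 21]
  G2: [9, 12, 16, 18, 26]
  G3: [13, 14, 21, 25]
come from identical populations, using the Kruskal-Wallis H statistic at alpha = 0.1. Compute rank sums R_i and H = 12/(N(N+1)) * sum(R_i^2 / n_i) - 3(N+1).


Step 1: Combine all N = 14 observations and assign midranks.
sorted (value, group, rank): (9,G1,1.5), (9,G2,1.5), (12,G1,3.5), (12,G2,3.5), (13,G3,5), (14,G3,6), (16,G1,7.5), (16,G2,7.5), (18,G1,9.5), (18,G2,9.5), (21,G1,11.5), (21,G3,11.5), (25,G3,13), (26,G2,14)
Step 2: Sum ranks within each group.
R_1 = 33.5 (n_1 = 5)
R_2 = 36 (n_2 = 5)
R_3 = 35.5 (n_3 = 4)
Step 3: H = 12/(N(N+1)) * sum(R_i^2/n_i) - 3(N+1)
     = 12/(14*15) * (33.5^2/5 + 36^2/5 + 35.5^2/4) - 3*15
     = 0.057143 * 798.712 - 45
     = 0.640714.
Step 4: Ties present; correction factor C = 1 - 30/(14^3 - 14) = 0.989011. Corrected H = 0.640714 / 0.989011 = 0.647833.
Step 5: Under H0, H ~ chi^2(2); p-value = 0.723311.
Step 6: alpha = 0.1. fail to reject H0.

H = 0.6478, df = 2, p = 0.723311, fail to reject H0.


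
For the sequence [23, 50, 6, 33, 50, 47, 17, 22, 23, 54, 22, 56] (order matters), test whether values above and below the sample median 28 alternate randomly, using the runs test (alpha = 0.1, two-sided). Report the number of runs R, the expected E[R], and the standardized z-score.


Step 1: Compute median = 28; label A = above, B = below.
Labels in order: BABAAABBBABA  (n_A = 6, n_B = 6)
Step 2: Count runs R = 8.
Step 3: Under H0 (random ordering), E[R] = 2*n_A*n_B/(n_A+n_B) + 1 = 2*6*6/12 + 1 = 7.0000.
        Var[R] = 2*n_A*n_B*(2*n_A*n_B - n_A - n_B) / ((n_A+n_B)^2 * (n_A+n_B-1)) = 4320/1584 = 2.7273.
        SD[R] = 1.6514.
Step 4: Continuity-corrected z = (R - 0.5 - E[R]) / SD[R] = (8 - 0.5 - 7.0000) / 1.6514 = 0.3028.
Step 5: Two-sided p-value via normal approximation = 2*(1 - Phi(|z|)) = 0.762069.
Step 6: alpha = 0.1. fail to reject H0.

R = 8, z = 0.3028, p = 0.762069, fail to reject H0.


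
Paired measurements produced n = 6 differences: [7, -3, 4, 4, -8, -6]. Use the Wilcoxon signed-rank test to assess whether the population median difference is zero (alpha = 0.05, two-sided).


Step 1: Drop any zero differences (none here) and take |d_i|.
|d| = [7, 3, 4, 4, 8, 6]
Step 2: Midrank |d_i| (ties get averaged ranks).
ranks: |7|->5, |3|->1, |4|->2.5, |4|->2.5, |8|->6, |6|->4
Step 3: Attach original signs; sum ranks with positive sign and with negative sign.
W+ = 5 + 2.5 + 2.5 = 10
W- = 1 + 6 + 4 = 11
(Check: W+ + W- = 21 should equal n(n+1)/2 = 21.)
Step 4: Test statistic W = min(W+, W-) = 10.
Step 5: Ties in |d|, so use the tie-corrected normal approximation.
        E[W] = n(n+1)/4 = 6*7/4 = 10.5.
        Tie groups: |d|=4 (t=2); sum(t^3 - t) = 6.
        Var[W] = n(n+1)(2n+1)/24 - sum(t^3-t)/48 = 546/24 - 6/48 = 22.625.
        z = (W - E[W]) / sqrt(Var[W]) = (10 - 10.5) / 4.7566 = -0.1051.
        Two-sided p = 2*Phi(z) = 0.916282.
Step 6: alpha = 0.05. fail to reject H0.

W+ = 10, W- = 11, W = min = 10, p = 0.916282, fail to reject H0.


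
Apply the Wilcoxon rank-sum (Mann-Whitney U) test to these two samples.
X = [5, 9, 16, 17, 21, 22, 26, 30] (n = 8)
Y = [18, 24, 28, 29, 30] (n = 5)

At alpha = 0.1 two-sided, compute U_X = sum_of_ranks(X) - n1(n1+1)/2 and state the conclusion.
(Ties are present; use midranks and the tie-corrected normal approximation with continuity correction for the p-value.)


Step 1: Combine and sort all 13 observations; assign midranks.
sorted (value, group): (5,X), (9,X), (16,X), (17,X), (18,Y), (21,X), (22,X), (24,Y), (26,X), (28,Y), (29,Y), (30,X), (30,Y)
ranks: 5->1, 9->2, 16->3, 17->4, 18->5, 21->6, 22->7, 24->8, 26->9, 28->10, 29->11, 30->12.5, 30->12.5
Step 2: Rank sum for X: R1 = 1 + 2 + 3 + 4 + 6 + 7 + 9 + 12.5 = 44.5.
Step 3: U_X = R1 - n1(n1+1)/2 = 44.5 - 8*9/2 = 44.5 - 36 = 8.5.
       U_Y = n1*n2 - U_X = 40 - 8.5 = 31.5.
Step 4: Ties are present, so use the tie-corrected normal approximation (with continuity correction) for the p-value.
Step 5: p-value = 0.106864; compare to alpha = 0.1. fail to reject H0.

U_X = 8.5, p = 0.106864, fail to reject H0 at alpha = 0.1.


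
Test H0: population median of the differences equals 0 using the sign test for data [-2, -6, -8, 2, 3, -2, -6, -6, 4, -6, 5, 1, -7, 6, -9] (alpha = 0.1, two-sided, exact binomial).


Step 1: Discard zero differences. Original n = 15; n_eff = number of nonzero differences = 15.
Nonzero differences (with sign): -2, -6, -8, +2, +3, -2, -6, -6, +4, -6, +5, +1, -7, +6, -9
Step 2: Count signs: positive = 6, negative = 9.
Step 3: Under H0: P(positive) = 0.5, so the number of positives S ~ Bin(15, 0.5).
Step 4: Two-sided exact p-value = sum of Bin(15,0.5) probabilities at or below the observed probability = 0.607239.
Step 5: alpha = 0.1. fail to reject H0.

n_eff = 15, pos = 6, neg = 9, p = 0.607239, fail to reject H0.


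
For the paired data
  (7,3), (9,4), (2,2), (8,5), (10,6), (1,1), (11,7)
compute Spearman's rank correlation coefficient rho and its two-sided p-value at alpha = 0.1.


Step 1: Rank x and y separately (midranks; no ties here).
rank(x): 7->3, 9->5, 2->2, 8->4, 10->6, 1->1, 11->7
rank(y): 3->3, 4->4, 2->2, 5->5, 6->6, 1->1, 7->7
Step 2: d_i = R_x(i) - R_y(i); compute d_i^2.
  (3-3)^2=0, (5-4)^2=1, (2-2)^2=0, (4-5)^2=1, (6-6)^2=0, (1-1)^2=0, (7-7)^2=0
sum(d^2) = 2.
Step 3: rho = 1 - 6*2 / (7*(7^2 - 1)) = 1 - 12/336 = 0.964286.
Step 4: Under H0, t = rho * sqrt((n-2)/(1-rho^2)) = 8.1408 ~ t(5).
Step 5: Two-sided p-value from the t-distribution with 5 df = 0.000454.
Step 6: alpha = 0.1. reject H0.

rho = 0.9643, p = 0.000454, reject H0 at alpha = 0.1.


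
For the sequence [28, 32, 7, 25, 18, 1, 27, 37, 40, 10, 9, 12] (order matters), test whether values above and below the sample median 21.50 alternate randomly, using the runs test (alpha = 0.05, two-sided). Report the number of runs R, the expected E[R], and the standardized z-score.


Step 1: Compute median = 21.50; label A = above, B = below.
Labels in order: AABABBAAABBB  (n_A = 6, n_B = 6)
Step 2: Count runs R = 6.
Step 3: Under H0 (random ordering), E[R] = 2*n_A*n_B/(n_A+n_B) + 1 = 2*6*6/12 + 1 = 7.0000.
        Var[R] = 2*n_A*n_B*(2*n_A*n_B - n_A - n_B) / ((n_A+n_B)^2 * (n_A+n_B-1)) = 4320/1584 = 2.7273.
        SD[R] = 1.6514.
Step 4: Continuity-corrected z = (R + 0.5 - E[R]) / SD[R] = (6 + 0.5 - 7.0000) / 1.6514 = -0.3028.
Step 5: Two-sided p-value via normal approximation = 2*(1 - Phi(|z|)) = 0.762069.
Step 6: alpha = 0.05. fail to reject H0.

R = 6, z = -0.3028, p = 0.762069, fail to reject H0.


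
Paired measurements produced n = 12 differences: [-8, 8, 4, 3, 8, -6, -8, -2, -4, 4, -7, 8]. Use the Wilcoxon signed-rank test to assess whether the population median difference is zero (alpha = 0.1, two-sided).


Step 1: Drop any zero differences (none here) and take |d_i|.
|d| = [8, 8, 4, 3, 8, 6, 8, 2, 4, 4, 7, 8]
Step 2: Midrank |d_i| (ties get averaged ranks).
ranks: |8|->10, |8|->10, |4|->4, |3|->2, |8|->10, |6|->6, |8|->10, |2|->1, |4|->4, |4|->4, |7|->7, |8|->10
Step 3: Attach original signs; sum ranks with positive sign and with negative sign.
W+ = 10 + 4 + 2 + 10 + 4 + 10 = 40
W- = 10 + 6 + 10 + 1 + 4 + 7 = 38
(Check: W+ + W- = 78 should equal n(n+1)/2 = 78.)
Step 4: Test statistic W = min(W+, W-) = 38.
Step 5: Ties in |d|, so use the tie-corrected normal approximation.
        E[W] = n(n+1)/4 = 12*13/4 = 39.
        Tie groups: |d|=4 (t=3), |d|=8 (t=5); sum(t^3 - t) = 144.
        Var[W] = n(n+1)(2n+1)/24 - sum(t^3-t)/48 = 3900/24 - 144/48 = 159.5.
        z = (W - E[W]) / sqrt(Var[W]) = (38 - 39) / 12.6293 = -0.0792.
        Two-sided p = 2*Phi(z) = 0.936889.
Step 6: alpha = 0.1. fail to reject H0.

W+ = 40, W- = 38, W = min = 38, p = 0.936889, fail to reject H0.


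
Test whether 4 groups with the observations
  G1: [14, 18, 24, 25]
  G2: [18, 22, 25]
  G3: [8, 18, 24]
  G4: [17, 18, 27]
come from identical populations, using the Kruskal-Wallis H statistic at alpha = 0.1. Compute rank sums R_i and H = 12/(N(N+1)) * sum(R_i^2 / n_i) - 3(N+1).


Step 1: Combine all N = 13 observations and assign midranks.
sorted (value, group, rank): (8,G3,1), (14,G1,2), (17,G4,3), (18,G1,5.5), (18,G2,5.5), (18,G3,5.5), (18,G4,5.5), (22,G2,8), (24,G1,9.5), (24,G3,9.5), (25,G1,11.5), (25,G2,11.5), (27,G4,13)
Step 2: Sum ranks within each group.
R_1 = 28.5 (n_1 = 4)
R_2 = 25 (n_2 = 3)
R_3 = 16 (n_3 = 3)
R_4 = 21.5 (n_4 = 3)
Step 3: H = 12/(N(N+1)) * sum(R_i^2/n_i) - 3(N+1)
     = 12/(13*14) * (28.5^2/4 + 25^2/3 + 16^2/3 + 21.5^2/3) - 3*14
     = 0.065934 * 650.812 - 42
     = 0.910714.
Step 4: Ties present; correction factor C = 1 - 72/(13^3 - 13) = 0.967033. Corrected H = 0.910714 / 0.967033 = 0.941761.
Step 5: Under H0, H ~ chi^2(3); p-value = 0.815340.
Step 6: alpha = 0.1. fail to reject H0.

H = 0.9418, df = 3, p = 0.815340, fail to reject H0.


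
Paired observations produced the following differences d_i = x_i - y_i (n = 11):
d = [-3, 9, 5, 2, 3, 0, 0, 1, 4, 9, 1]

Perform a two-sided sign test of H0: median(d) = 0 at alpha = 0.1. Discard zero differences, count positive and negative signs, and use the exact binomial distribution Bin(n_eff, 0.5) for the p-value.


Step 1: Discard zero differences. Original n = 11; n_eff = number of nonzero differences = 9.
Nonzero differences (with sign): -3, +9, +5, +2, +3, +1, +4, +9, +1
Step 2: Count signs: positive = 8, negative = 1.
Step 3: Under H0: P(positive) = 0.5, so the number of positives S ~ Bin(9, 0.5).
Step 4: Two-sided exact p-value = sum of Bin(9,0.5) probabilities at or below the observed probability = 0.039062.
Step 5: alpha = 0.1. reject H0.

n_eff = 9, pos = 8, neg = 1, p = 0.039062, reject H0.


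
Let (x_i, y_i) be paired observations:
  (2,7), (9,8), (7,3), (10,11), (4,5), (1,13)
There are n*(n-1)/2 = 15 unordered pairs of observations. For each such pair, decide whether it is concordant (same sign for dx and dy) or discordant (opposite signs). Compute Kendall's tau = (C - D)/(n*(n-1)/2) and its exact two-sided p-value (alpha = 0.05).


Step 1: Enumerate the 15 unordered pairs (i,j) with i<j and classify each by sign(x_j-x_i) * sign(y_j-y_i).
  (1,2):dx=+7,dy=+1->C; (1,3):dx=+5,dy=-4->D; (1,4):dx=+8,dy=+4->C; (1,5):dx=+2,dy=-2->D
  (1,6):dx=-1,dy=+6->D; (2,3):dx=-2,dy=-5->C; (2,4):dx=+1,dy=+3->C; (2,5):dx=-5,dy=-3->C
  (2,6):dx=-8,dy=+5->D; (3,4):dx=+3,dy=+8->C; (3,5):dx=-3,dy=+2->D; (3,6):dx=-6,dy=+10->D
  (4,5):dx=-6,dy=-6->C; (4,6):dx=-9,dy=+2->D; (5,6):dx=-3,dy=+8->D
Step 2: C = 7, D = 8, total pairs = 15.
Step 3: tau = (C - D)/(n(n-1)/2) = (7 - 8)/15 = -0.066667.
Step 4: Exact two-sided p-value (enumerate n! = 720 permutations of y under H0): p = 1.000000.
Step 5: alpha = 0.05. fail to reject H0.

tau_b = -0.0667 (C=7, D=8), p = 1.000000, fail to reject H0.


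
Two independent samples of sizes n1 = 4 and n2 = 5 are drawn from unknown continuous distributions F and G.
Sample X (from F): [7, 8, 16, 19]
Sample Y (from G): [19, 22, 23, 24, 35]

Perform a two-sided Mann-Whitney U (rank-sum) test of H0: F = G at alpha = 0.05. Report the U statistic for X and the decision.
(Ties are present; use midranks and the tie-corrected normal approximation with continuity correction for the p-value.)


Step 1: Combine and sort all 9 observations; assign midranks.
sorted (value, group): (7,X), (8,X), (16,X), (19,X), (19,Y), (22,Y), (23,Y), (24,Y), (35,Y)
ranks: 7->1, 8->2, 16->3, 19->4.5, 19->4.5, 22->6, 23->7, 24->8, 35->9
Step 2: Rank sum for X: R1 = 1 + 2 + 3 + 4.5 = 10.5.
Step 3: U_X = R1 - n1(n1+1)/2 = 10.5 - 4*5/2 = 10.5 - 10 = 0.5.
       U_Y = n1*n2 - U_X = 20 - 0.5 = 19.5.
Step 4: Ties are present, so use the tie-corrected normal approximation (with continuity correction) for the p-value.
Step 5: p-value = 0.026844; compare to alpha = 0.05. reject H0.

U_X = 0.5, p = 0.026844, reject H0 at alpha = 0.05.


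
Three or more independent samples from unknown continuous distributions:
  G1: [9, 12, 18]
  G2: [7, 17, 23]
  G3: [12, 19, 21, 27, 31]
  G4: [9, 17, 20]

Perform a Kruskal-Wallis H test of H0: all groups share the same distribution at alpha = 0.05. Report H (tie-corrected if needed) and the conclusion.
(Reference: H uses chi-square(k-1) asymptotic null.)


Step 1: Combine all N = 14 observations and assign midranks.
sorted (value, group, rank): (7,G2,1), (9,G1,2.5), (9,G4,2.5), (12,G1,4.5), (12,G3,4.5), (17,G2,6.5), (17,G4,6.5), (18,G1,8), (19,G3,9), (20,G4,10), (21,G3,11), (23,G2,12), (27,G3,13), (31,G3,14)
Step 2: Sum ranks within each group.
R_1 = 15 (n_1 = 3)
R_2 = 19.5 (n_2 = 3)
R_3 = 51.5 (n_3 = 5)
R_4 = 19 (n_4 = 3)
Step 3: H = 12/(N(N+1)) * sum(R_i^2/n_i) - 3(N+1)
     = 12/(14*15) * (15^2/3 + 19.5^2/3 + 51.5^2/5 + 19^2/3) - 3*15
     = 0.057143 * 852.533 - 45
     = 3.716190.
Step 4: Ties present; correction factor C = 1 - 18/(14^3 - 14) = 0.993407. Corrected H = 3.716190 / 0.993407 = 3.740855.
Step 5: Under H0, H ~ chi^2(3); p-value = 0.290841.
Step 6: alpha = 0.05. fail to reject H0.

H = 3.7409, df = 3, p = 0.290841, fail to reject H0.
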